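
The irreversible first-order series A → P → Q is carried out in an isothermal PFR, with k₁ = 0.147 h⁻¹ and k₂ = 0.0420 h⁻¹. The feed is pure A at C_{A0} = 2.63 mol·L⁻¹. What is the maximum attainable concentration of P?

1.59 mol·L⁻¹

At the optimum, C_{P,max}/C_{A0} = (k₁/k₂)^[k₂/(k₂−k₁)].
= (0.147/0.0420)^(0.0420/(0.0420−0.147)) = (3.500)^(-0.4000) = 0.6059.
C_{P,max} = 0.6059×2.63 = 1.59 mol·L⁻¹.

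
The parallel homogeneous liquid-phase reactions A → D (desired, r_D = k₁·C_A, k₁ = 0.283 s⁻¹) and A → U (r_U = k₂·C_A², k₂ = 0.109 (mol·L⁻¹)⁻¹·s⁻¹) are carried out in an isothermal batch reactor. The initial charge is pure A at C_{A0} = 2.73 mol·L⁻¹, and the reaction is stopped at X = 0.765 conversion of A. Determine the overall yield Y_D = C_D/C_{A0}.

C_A = C_{A0}(1−X) = 0.6415 mol·L⁻¹.
Along a PFR/batch, dC_D/dC_A = −r_D/(r_D+r_U) = −k₁/(k₁+k₂·C_A).
Integrating from C_{A0} to C_A: C_D = (0.283/0.109)·ln[(0.283+0.109·2.73)/(0.283+0.109·0.642)] = 2.596·ln(0.5806/0.3529) = 1.292 mol·L⁻¹.
Y_D = C_D/C_{A0} = 1.292/2.73 = 0.473.

0.473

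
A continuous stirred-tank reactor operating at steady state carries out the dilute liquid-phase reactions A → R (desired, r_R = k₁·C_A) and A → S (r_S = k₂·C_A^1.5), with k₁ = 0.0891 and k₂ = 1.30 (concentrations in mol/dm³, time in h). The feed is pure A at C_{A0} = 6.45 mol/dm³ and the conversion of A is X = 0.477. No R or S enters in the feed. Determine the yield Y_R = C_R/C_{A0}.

0.0172

Exit C_A = C_{A0}(1−X) = 6.45×0.523 = 3.373 mol/dm³.
In a CSTR the entire volume is at exit conditions, so r_R = 0.0891×3.373 = 0.3006 and r_S = 1.30×3.373^1.5 = 8.054.
Fraction of consumed A going to R: r_R/(r_R+r_S) = 0.03597.
C_R = 0.03597·C_{A0}·X = 0.03597×6.45×0.477 = 0.111 mol/dm³; Y_R = C_R/C_{A0} = 0.0172.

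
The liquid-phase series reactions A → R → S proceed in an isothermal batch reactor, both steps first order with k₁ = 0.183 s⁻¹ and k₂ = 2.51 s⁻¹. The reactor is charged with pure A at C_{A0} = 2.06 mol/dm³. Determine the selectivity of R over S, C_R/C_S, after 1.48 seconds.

0.324

Solving the coupled first-order balances gives C_R(t) = [k₁/(k₂−k₁)]·C_{A0}·(e^(−k₁t) − e^(−k₂t)).
e^(−k₁t) = e^(−0.183×1.48) = e^(−0.2708) = 0.7627; e^(−k₂t) = e^(−3.715) = 0.02436.
C_R = 0.183×2.06/(2.51−0.183) × (0.7627−0.02436) = 0.1620×0.7384 = 0.1196 mol/dm³.
C_A = C_{A0}e^(−k₁t) = 1.571 mol/dm³, so C_S = C_{A0}−C_A−C_R = 0.3691 mol/dm³; C_R/C_S = 0.324.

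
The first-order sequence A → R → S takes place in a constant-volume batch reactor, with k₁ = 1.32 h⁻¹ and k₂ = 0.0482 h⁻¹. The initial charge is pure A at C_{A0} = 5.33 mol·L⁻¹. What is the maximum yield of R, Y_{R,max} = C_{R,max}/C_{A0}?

0.882

At the optimum, C_{R,max}/C_{A0} = (k₁/k₂)^[k₂/(k₂−k₁)].
= (1.32/0.0482)^(0.0482/(0.0482−1.32)) = (27.39)^(-0.03790) = 0.8821.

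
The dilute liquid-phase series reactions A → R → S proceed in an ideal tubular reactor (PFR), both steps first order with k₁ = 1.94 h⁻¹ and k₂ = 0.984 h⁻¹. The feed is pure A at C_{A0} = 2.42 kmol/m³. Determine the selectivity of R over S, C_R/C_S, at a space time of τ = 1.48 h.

The intermediate concentration in a first-order A→B→C sequence is C_R = k₁C_{A0}(e^(−k₁τ) − e^(−k₂τ))/(k₂−k₁).
e^(−k₁τ) = e^(−1.94×1.48) = e^(−2.871) = 0.05663; e^(−k₂τ) = e^(−1.456) = 0.2331.
C_R = 1.94×2.42/(0.984−1.94) × (0.05663−0.2331) = (-4.911)×(-0.1765) = 0.8666 kmol/m³.
C_A = C_{A0}e^(−k₁τ) = 0.1370 kmol/m³, so C_S = C_{A0}−C_A−C_R = 1.416 kmol/m³; C_R/C_S = 0.612.

0.612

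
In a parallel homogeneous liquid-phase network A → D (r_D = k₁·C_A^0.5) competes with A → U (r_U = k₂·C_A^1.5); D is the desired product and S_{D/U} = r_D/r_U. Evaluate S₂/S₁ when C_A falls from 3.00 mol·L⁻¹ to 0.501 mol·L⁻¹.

5.99

S_{D/U} = (k₁/k₂)·C_A⁻¹, so S₂/S₁ = (C_{A,2}/C_{A,1})⁻¹.
= 3.00/0.501 = 5.99.
Selectivity toward D rises as C_A falls — low-concentration operation is favoured.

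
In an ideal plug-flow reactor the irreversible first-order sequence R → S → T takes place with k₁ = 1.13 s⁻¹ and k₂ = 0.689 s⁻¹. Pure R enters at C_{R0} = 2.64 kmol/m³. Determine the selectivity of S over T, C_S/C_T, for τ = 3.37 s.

0.248

For first-order series with pure R initially, C_S(τ) = k₁C_{R0}/(k₂−k₁)·(e^(−k₁τ) − e^(−k₂τ)).
e^(−k₁τ) = e^(−1.13×3.37) = e^(−3.808) = 0.02219; e^(−k₂τ) = e^(−2.322) = 0.09808.
C_S = 1.13×2.64/(0.689−1.13) × (0.02219−0.09808) = (-6.765)×(-0.07589) = 0.5134 kmol/m³.
C_R = C_{R0}e^(−k₁τ) = 0.05858 kmol/m³, so C_T = C_{R0}−C_R−C_S = 2.068 kmol/m³; C_S/C_T = 0.248.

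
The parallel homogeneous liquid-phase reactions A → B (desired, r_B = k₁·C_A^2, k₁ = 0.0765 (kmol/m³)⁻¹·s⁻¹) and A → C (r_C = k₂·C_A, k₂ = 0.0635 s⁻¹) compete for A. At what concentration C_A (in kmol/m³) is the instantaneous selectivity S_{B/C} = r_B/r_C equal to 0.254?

S_{B/C} = (k₁/k₂)·C_A ⇒ C_A = S·k₂/k₁.
= 0.254×0.0635/0.0765 = 0.211 kmol/m³.

0.211 kmol/m³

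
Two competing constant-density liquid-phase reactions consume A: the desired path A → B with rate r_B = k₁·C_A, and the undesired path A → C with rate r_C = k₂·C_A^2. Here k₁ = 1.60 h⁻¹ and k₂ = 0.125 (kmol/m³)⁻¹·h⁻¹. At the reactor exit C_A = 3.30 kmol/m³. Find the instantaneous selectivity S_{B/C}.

3.88

S_{B/C} = r_B/r_C = (k₁·C_A)/(k₂·C_A^2) = (k₁/k₂)·C_A⁻¹.
= (1.60×3.300) / (0.125×3.300^2) = 5.280/1.361 = 3.88.
The undesired path is higher order in A, so low C_A (CSTR or dilute feed) favours B.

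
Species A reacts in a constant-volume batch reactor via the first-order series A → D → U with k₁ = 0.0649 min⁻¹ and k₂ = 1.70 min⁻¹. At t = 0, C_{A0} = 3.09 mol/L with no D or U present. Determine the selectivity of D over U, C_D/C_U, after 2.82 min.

0.243

The intermediate concentration in a first-order A→B→C sequence is C_D = k₁C_{A0}(e^(−k₁t) − e^(−k₂t))/(k₂−k₁).
e^(−k₁t) = e^(−0.0649×2.82) = e^(−0.1830) = 0.8328; e^(−k₂t) = e^(−4.794) = 0.008279.
C_D = 0.0649×3.09/(1.70−0.0649) × (0.8328−0.008279) = 0.1226×0.8245 = 0.1011 mol/L.
C_A = C_{A0}e^(−k₁t) = 2.573 mol/L, so C_U = C_{A0}−C_A−C_D = 0.4157 mol/L; C_D/C_U = 0.243.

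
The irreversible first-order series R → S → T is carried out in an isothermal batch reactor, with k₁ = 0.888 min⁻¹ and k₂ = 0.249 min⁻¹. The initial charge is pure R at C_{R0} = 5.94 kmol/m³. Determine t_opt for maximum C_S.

1.99 min

For first-order series the maximum of C_S occurs at t_opt = ln(k₂/k₁)/(k₂−k₁).
= ln(0.249/0.888)/(0.249−0.888) = ln(0.2804)/-0.6390 = -1.272/-0.6390 = 1.99 min.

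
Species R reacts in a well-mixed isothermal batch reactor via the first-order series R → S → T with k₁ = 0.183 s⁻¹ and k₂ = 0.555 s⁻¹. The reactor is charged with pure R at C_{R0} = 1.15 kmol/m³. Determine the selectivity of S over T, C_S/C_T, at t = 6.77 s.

0.226

For first-order series with pure R initially, C_S(t) = k₁C_{R0}/(k₂−k₁)·(e^(−k₁t) − e^(−k₂t)).
e^(−k₁t) = e^(−0.183×6.77) = e^(−1.239) = 0.2897; e^(−k₂t) = e^(−3.757) = 0.02335.
C_S = 0.183×1.15/(0.555−0.183) × (0.2897−0.02335) = 0.5657×0.2664 = 0.1507 kmol/m³.
C_R = C_{R0}e^(−k₁t) = 0.3332 kmol/m³, so C_T = C_{R0}−C_R−C_S = 0.6662 kmol/m³; C_S/C_T = 0.226.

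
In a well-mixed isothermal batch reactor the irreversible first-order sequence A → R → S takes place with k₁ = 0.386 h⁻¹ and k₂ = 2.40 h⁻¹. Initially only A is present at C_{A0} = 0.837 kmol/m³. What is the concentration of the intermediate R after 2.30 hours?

0.0654 kmol/m³

Solving the coupled first-order balances gives C_R(t) = [k₁/(k₂−k₁)]·C_{A0}·(e^(−k₁t) − e^(−k₂t)).
e^(−k₁t) = e^(−0.386×2.30) = e^(−0.8878) = 0.4116; e^(−k₂t) = e^(−5.520) = 0.004006.
C_R = 0.386×0.837/(2.40−0.386) × (0.4116−0.004006) = 0.1604×0.4076 = 0.06538 kmol/m³.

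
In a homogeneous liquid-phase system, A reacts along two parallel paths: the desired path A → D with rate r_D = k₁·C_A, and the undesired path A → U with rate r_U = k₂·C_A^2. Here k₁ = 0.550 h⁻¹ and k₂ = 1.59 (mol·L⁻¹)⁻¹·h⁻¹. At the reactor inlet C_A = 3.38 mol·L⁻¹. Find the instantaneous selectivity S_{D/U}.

S_{D/U} = r_D/r_U = (k₁·C_A)/(k₂·C_A^2) = (k₁/k₂)·C_A⁻¹.
= (0.550×3.380) / (1.59×3.380^2) = 1.859/18.16 = 0.102.
The undesired path is higher order in A, so low C_A (CSTR or dilute feed) favours D.

0.102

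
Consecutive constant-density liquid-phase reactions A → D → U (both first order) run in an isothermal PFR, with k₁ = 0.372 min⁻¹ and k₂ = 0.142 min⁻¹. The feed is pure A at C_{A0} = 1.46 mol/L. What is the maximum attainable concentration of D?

At the optimum, C_{D,max}/C_{A0} = (k₁/k₂)^[k₂/(k₂−k₁)].
= (0.372/0.142)^(0.142/(0.142−0.372)) = (2.620)^(-0.6174) = 0.5518.
C_{D,max} = 0.5518×1.46 = 0.806 mol/L.

0.806 mol/L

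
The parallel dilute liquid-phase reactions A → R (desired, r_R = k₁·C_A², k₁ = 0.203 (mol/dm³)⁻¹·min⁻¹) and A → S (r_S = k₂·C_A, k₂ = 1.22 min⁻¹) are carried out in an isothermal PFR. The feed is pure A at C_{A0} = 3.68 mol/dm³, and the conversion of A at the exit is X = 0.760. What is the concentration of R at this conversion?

C_A = C_{A0}(1−X) = 0.8832 mol/dm³.
Along a PFR/batch, dC_S/dC_A = −r_S/(r_R+r_S) = −k₂/(k₂+k₁·C_A).
Integrating from C_{A0} to C_A: C_S = (1.22/0.203)·ln[(1.22+0.203·3.68)/(1.22+0.203·0.883)] = 6.010·ln(1.967/1.399) = 2.047 mol/dm³.
Then C_R = (C_{A0}−C_A) − C_S = 2.797 − 2.047 = 0.7501 mol/dm³.

0.750 mol/dm³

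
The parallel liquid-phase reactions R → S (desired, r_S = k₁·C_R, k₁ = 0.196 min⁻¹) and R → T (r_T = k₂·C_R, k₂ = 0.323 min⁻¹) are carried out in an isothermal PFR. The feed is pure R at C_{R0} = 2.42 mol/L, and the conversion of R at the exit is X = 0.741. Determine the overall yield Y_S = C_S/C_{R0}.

0.280

C_R = C_{R0}(1−X) = 0.6268 mol/L.
Both paths are first order in R, so the instantaneous fraction to S is constant: dC_S/d(−C_R) = k₁/(k₁+k₂) = 0.3776.
C_S = 0.3776·(C_{R0}−C_R) = 0.3776×1.793 = 0.677 mol/L.
Y_S = C_S/C_{R0} = 0.6772/2.42 = 0.280.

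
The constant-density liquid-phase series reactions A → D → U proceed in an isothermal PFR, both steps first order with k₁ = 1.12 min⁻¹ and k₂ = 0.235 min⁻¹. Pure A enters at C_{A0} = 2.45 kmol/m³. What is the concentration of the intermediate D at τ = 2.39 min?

1.55 kmol/m³

For first-order series with pure A initially, C_D(τ) = k₁C_{A0}/(k₂−k₁)·(e^(−k₁τ) − e^(−k₂τ)).
e^(−k₁τ) = e^(−1.12×2.39) = e^(−2.677) = 0.06878; e^(−k₂τ) = e^(−0.5616) = 0.5703.
C_D = 1.12×2.45/(0.235−1.12) × (0.06878−0.5703) = (-3.101)×(-0.5015) = 1.555 kmol/m³.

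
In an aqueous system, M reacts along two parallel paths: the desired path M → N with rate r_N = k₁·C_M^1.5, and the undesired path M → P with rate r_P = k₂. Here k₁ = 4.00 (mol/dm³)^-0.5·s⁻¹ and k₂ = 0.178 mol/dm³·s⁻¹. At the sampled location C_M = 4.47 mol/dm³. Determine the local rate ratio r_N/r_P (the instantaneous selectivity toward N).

S_{N/P} = r_N/r_P = (k₁·C_M^1.5)/(k₂) = (k₁/k₂)·C_M^1.5.
= (4.00×4.470^1.5) / (0.178) = 37.80/0.1780 = 212.
Since the desired path is higher order in M, keeping C_M high (PFR or concentrated feed) favours N.

212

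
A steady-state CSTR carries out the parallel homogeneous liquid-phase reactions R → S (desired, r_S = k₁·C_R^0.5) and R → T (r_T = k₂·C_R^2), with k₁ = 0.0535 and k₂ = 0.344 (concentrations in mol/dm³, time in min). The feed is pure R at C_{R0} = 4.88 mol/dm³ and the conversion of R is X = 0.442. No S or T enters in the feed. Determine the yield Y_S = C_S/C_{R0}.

0.0148

Exit C_R = C_{R0}(1−X) = 4.88×0.558 = 2.723 mol/dm³.
A CSTR operates uniformly at the exit composition, giving r_S = 0.08828 and r_T = 2.551 (each k·C_R^n at C_R = 2.723).
Fraction of consumed R going to S: r_S/(r_S+r_T) = 0.03345.
C_S = 0.03345·C_{R0}·X = 0.03345×4.88×0.442 = 0.0722 mol/dm³; Y_S = C_S/C_{R0} = 0.0148.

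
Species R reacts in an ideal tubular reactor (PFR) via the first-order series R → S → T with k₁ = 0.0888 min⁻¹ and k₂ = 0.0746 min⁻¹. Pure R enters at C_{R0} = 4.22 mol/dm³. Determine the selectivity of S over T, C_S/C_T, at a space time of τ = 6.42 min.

3.48

The intermediate concentration in a first-order A→B→C sequence is C_S = k₁C_{R0}(e^(−k₁τ) − e^(−k₂τ))/(k₂−k₁).
e^(−k₁τ) = e^(−0.0888×6.42) = e^(−0.5701) = 0.5655; e^(−k₂τ) = e^(−0.4789) = 0.6194.
C_S = 0.0888×4.22/(0.0746−0.0888) × (0.5655−0.6194) = (-26.39)×(-0.05397) = 1.424 mol/dm³.
C_R = C_{R0}e^(−k₁τ) = 2.386 mol/dm³, so C_T = C_{R0}−C_R−C_S = 0.4094 mol/dm³; C_S/C_T = 3.48.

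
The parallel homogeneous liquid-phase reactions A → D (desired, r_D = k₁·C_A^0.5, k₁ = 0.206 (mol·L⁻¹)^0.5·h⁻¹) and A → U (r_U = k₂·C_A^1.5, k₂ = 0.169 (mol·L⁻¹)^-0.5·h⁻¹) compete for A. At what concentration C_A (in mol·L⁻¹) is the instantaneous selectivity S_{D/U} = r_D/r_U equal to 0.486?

2.51 mol·L⁻¹

S_{D/U} = (k₁/k₂)·C_A⁻¹ ⇒ C_A = (S·k₂/k₁)^(-1).
= (0.486×0.169/0.206)^(-1) = (0.3987)^(-1) = 2.51 mol·L⁻¹.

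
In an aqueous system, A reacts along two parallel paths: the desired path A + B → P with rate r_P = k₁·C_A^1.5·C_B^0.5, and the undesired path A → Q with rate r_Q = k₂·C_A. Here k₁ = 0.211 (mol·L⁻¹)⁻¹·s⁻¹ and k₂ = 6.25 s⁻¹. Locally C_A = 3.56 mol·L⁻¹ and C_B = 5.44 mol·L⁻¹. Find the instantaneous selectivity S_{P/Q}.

0.149

S_{P/Q} = r_P/r_Q = (k₁·C_A^1.5·C_B^0.5)/(k₂·C_A) = (k₁/k₂)·C_A^0.5·C_B^0.5.
= (0.211×3.560^1.5×5.440^0.5) / (6.25×3.560) = 3.306/22.25 = 0.149.
Since the desired path is higher order in A, keeping C_A high (PFR or concentrated feed) favours P.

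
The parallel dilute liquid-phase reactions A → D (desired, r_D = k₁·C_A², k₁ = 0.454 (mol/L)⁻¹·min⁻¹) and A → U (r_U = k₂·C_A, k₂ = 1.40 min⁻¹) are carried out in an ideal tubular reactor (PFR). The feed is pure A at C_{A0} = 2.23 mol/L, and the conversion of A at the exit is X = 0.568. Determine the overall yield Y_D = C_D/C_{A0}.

C_A = C_{A0}(1−X) = 0.9634 mol/L.
Along a PFR/batch, dC_U/dC_A = −r_U/(r_D+r_U) = −k₂/(k₂+k₁·C_A).
Integrating from C_{A0} to C_A: C_U = (1.40/0.454)·ln[(1.40+0.454·2.23)/(1.40+0.454·0.963)] = 3.084·ln(2.412/1.837) = 0.8397 mol/L.
Then C_D = (C_{A0}−C_A) − C_U = 1.267 − 0.8397 = 0.4270 mol/L.
Y_D = C_D/C_{A0} = 0.4270/2.23 = 0.191.

0.191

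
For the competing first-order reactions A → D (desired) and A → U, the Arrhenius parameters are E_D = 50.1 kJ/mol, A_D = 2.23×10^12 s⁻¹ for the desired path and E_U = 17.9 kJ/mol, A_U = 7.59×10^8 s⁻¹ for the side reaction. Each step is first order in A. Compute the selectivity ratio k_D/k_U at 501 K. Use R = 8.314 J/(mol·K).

1.29

Since both paths have the same order in A, the concentration cancels and S_{D/U} = k_D/k_U = (A_D/A_U)·exp[(E_U−E_D)/(RT)].
(E_U−E_D)/(RT) = (17.9−50.1)×10³/(8.314×501) = -32200/4165 = -7.731.
k_D/k_U = (2.23×10^12/7.59×10^8)·exp(-7.731) = 2938 × 4.392×10^-4 = 1.29.
Since E_D > E_U, raising the temperature improves selectivity toward D.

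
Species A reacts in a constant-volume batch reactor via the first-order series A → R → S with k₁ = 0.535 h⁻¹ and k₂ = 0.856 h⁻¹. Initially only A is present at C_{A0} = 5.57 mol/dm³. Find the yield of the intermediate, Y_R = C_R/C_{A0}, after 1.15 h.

0.278

Solving the coupled first-order balances gives C_R(t) = [k₁/(k₂−k₁)]·C_{A0}·(e^(−k₁t) − e^(−k₂t)).
e^(−k₁t) = e^(−0.535×1.15) = e^(−0.6152) = 0.5405; e^(−k₂t) = e^(−0.9844) = 0.3737.
C_R = 0.535×5.57/(0.856−0.535) × (0.5405−0.3737) = 9.283×0.1668 = 1.549 mol/dm³.
Y_R = C_R/C_{A0} = 1.549/5.57 = 0.278.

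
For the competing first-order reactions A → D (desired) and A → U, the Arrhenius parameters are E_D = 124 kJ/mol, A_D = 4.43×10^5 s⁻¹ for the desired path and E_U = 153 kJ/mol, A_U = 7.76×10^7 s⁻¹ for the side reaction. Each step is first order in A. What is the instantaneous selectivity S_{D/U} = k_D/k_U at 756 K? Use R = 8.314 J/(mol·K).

0.576

k_D/k_U = (A_D/A_U)·exp[−(E_D−E_U)/(RT)] = (A_D/A_U)·exp[(E_U−E_D)/(RT)].
(E_U−E_D)/(RT) = (153−124)×10³/(8.314×756) = 29000/6285 = 4.614.
k_D/k_U = (4.43×10^5/7.76×10^7)·exp(4.614) = 0.005709 × 100.9 = 0.576.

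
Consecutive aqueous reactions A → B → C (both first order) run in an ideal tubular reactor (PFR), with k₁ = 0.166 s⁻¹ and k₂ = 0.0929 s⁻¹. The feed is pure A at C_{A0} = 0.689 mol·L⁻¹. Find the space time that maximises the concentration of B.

7.94 s

For first-order series the maximum of C_B occurs at τ_opt = ln(k₂/k₁)/(k₂−k₁).
= ln(0.0929/0.166)/(0.0929−0.166) = ln(0.5596)/-0.07310 = -0.5805/-0.07310 = 7.94 s.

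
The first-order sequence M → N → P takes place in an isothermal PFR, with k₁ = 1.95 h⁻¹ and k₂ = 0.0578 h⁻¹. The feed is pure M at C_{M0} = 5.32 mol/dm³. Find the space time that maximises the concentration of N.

1.86 h

The intermediate peaks when r₁ = r₂, i.e. k₁e^(−k₁τ) = k₂e^(−k₂τ), giving τ_opt = ln(k₂/k₁)/(k₂−k₁).
= ln(0.0578/1.95)/(0.0578−1.95) = ln(0.02964)/-1.892 = -3.519/-1.892 = 1.86 h.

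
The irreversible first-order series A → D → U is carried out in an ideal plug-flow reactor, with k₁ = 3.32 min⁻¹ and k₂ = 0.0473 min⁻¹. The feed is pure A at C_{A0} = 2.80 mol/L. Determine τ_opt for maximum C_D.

The intermediate peaks when r₁ = r₂, i.e. k₁e^(−k₁τ) = k₂e^(−k₂τ), giving τ_opt = ln(k₂/k₁)/(k₂−k₁).
= ln(0.0473/3.32)/(0.0473−3.32) = ln(0.01425)/-3.273 = -4.251/-3.273 = 1.30 min.

1.30 min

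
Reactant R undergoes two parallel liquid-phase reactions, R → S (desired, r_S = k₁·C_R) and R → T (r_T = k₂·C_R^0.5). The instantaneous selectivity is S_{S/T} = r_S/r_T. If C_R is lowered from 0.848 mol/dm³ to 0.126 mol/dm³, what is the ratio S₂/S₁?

0.385

S_{S/T} = (k₁/k₂)·C_R^0.5, so S₂/S₁ = (C_{R,2}/C_{R,1})^0.5.
= (0.126/0.848)^0.5 = (0.1486)^0.5 = 0.385.
Selectivity toward S falls as C_R falls — high-concentration operation is favoured.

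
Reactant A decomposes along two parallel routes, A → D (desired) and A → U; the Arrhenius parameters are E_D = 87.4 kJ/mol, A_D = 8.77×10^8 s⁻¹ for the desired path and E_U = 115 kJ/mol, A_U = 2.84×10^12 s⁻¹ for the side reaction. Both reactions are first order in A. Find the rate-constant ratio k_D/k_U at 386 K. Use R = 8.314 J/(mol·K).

Since both paths have the same order in A, the concentration cancels and S_{D/U} = k_D/k_U = (A_D/A_U)·exp[(E_U−E_D)/(RT)].
(E_U−E_D)/(RT) = (115−87.4)×10³/(8.314×386) = 27600/3209 = 8.600.
k_D/k_U = (8.77×10^8/2.84×10^12)·exp(8.600) = 3.088×10^-4 × 5433 = 1.68.
Since E_D < E_U, lowering the temperature improves selectivity toward D.

1.68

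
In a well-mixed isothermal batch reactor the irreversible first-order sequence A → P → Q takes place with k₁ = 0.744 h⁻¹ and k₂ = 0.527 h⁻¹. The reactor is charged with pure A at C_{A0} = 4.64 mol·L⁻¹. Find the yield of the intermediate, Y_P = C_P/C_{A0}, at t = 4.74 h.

For first-order series with pure A initially, C_P(t) = k₁C_{A0}/(k₂−k₁)·(e^(−k₁t) − e^(−k₂t)).
e^(−k₁t) = e^(−0.744×4.74) = e^(−3.527) = 0.02941; e^(−k₂t) = e^(−2.498) = 0.08225.
C_P = 0.744×4.64/(0.527−0.744) × (0.02941−0.08225) = (-15.91)×(-0.05285) = 0.8407 mol·L⁻¹.
Y_P = C_P/C_{A0} = 0.8407/4.64 = 0.181.

0.181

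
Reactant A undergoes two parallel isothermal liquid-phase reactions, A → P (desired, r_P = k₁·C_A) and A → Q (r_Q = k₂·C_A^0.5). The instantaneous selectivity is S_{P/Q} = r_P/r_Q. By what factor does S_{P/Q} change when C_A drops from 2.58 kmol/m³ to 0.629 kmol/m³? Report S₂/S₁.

S_{P/Q} = (k₁/k₂)·C_A^0.5, so S₂/S₁ = (C_{A,2}/C_{A,1})^0.5.
= (0.629/2.58)^0.5 = (0.2438)^0.5 = 0.494.
Selectivity toward P falls as C_A falls — high-concentration operation is favoured.

0.494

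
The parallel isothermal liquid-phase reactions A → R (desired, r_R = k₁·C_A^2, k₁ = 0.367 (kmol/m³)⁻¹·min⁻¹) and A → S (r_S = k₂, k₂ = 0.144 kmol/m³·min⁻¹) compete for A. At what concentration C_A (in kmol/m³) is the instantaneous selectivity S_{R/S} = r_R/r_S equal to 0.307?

S_{R/S} = (k₁/k₂)·C_A^2 ⇒ C_A = (S·k₂/k₁)^(0.5).
= (0.307×0.144/0.367)^(0.5) = (0.1205)^(0.5) = 0.347 kmol/m³.

0.347 kmol/m³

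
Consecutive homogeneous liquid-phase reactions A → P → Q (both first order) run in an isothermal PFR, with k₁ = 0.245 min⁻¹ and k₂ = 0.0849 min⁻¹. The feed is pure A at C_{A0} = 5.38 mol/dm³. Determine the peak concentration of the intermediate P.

3.07 mol/dm³

Evaluating C_P at τ_opt = ln(k₂/k₁)/(k₂−k₁) gives C_{P,max}/C_{A0} = (k₁/k₂)^[k₂/(k₂−k₁)].
= (0.245/0.0849)^(0.0849/(0.0849−0.245)) = (2.886)^(-0.5303) = 0.5701.
C_{P,max} = 0.5701×5.38 = 3.07 mol/dm³.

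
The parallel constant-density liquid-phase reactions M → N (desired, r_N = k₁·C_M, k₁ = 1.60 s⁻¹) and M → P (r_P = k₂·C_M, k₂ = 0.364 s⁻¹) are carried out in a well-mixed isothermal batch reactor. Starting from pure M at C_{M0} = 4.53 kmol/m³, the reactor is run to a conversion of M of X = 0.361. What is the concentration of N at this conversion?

1.33 kmol/m³

C_M = C_{M0}(1−X) = 2.895 kmol/m³.
Both paths are first order in M, so the instantaneous fraction to N is constant: dC_N/d(−C_M) = k₁/(k₁+k₂) = 0.8147.
C_N = 0.8147·(C_{M0}−C_M) = 0.8147×1.635 = 1.33 kmol/m³.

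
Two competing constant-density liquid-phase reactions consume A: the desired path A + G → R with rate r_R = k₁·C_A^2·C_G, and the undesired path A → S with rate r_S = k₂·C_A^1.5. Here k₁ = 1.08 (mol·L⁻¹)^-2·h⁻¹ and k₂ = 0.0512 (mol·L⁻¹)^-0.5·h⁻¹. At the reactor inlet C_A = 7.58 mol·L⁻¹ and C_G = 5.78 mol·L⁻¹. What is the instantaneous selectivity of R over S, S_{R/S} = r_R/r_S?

S_{R/S} = r_R/r_S = (k₁·C_A^2·C_G)/(k₂·C_A^1.5) = (k₁/k₂)·C_A^0.5·C_G.
= (1.08×7.580^2×5.780) / (0.0512×7.580^1.5) = 358.7/1.068 = 336.

336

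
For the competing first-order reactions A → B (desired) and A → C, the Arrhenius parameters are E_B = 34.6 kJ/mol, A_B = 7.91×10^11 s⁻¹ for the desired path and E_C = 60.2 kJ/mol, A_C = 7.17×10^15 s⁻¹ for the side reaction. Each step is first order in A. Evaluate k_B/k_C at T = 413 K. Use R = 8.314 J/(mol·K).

With equal orders, S_{B/C} = k_B/k_C = (A_B/A_C)·exp[(E_C−E_B)/(RT)].
(E_C−E_B)/(RT) = (60.2−34.6)×10³/(8.314×413) = 25600/3434 = 7.456.
k_B/k_C = (7.91×10^11/7.17×10^15)·exp(7.456) = 1.103×10^-4 × 1729 = 0.191.

0.191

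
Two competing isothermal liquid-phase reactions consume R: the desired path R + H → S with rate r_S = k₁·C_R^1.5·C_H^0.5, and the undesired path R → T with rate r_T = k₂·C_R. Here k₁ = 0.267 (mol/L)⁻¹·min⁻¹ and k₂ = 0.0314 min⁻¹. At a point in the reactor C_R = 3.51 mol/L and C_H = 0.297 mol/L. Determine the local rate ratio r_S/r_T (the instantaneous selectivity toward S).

S_{S/T} = r_S/r_T = (k₁·C_R^1.5·C_H^0.5)/(k₂·C_R) = (k₁/k₂)·C_R^0.5·C_H^0.5.
= (0.267×3.510^1.5×0.2970^0.5) / (0.0314×3.510) = 0.9569/0.1102 = 8.68.
Since the desired path is higher order in R, keeping C_R high (PFR or concentrated feed) favours S.

8.68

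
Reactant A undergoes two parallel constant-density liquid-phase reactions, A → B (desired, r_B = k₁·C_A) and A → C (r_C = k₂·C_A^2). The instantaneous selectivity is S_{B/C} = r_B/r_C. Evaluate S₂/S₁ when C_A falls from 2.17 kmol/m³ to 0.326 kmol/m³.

S_{B/C} = (k₁/k₂)·C_A⁻¹, so S₂/S₁ = (C_{A,2}/C_{A,1})⁻¹.
= 2.17/0.326 = 6.66.
Selectivity toward B rises as C_A falls — low-concentration operation is favoured.

6.66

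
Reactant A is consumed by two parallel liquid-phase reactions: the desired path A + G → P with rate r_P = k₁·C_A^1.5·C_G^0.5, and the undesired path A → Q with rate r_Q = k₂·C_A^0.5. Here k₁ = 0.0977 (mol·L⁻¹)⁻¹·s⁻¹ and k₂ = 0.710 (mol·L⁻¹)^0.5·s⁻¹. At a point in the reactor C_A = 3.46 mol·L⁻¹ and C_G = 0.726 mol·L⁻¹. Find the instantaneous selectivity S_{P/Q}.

0.406

S_{P/Q} = r_P/r_Q = (k₁·C_A^1.5·C_G^0.5)/(k₂·C_A^0.5) = (k₁/k₂)·C_A·C_G^0.5.
= (0.0977×3.460^1.5×0.7260^0.5) / (0.710×3.460^0.5) = 0.5358/1.321 = 0.406.
Since the desired path is higher order in A, keeping C_A high (PFR or concentrated feed) favours P.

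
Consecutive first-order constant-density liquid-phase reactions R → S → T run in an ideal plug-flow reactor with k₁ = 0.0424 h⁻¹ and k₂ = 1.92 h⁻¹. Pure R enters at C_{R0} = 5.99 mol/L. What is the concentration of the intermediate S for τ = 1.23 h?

Solving the coupled first-order balances gives C_S(τ) = [k₁/(k₂−k₁)]·C_{R0}·(e^(−k₁τ) − e^(−k₂τ)).
e^(−k₁τ) = e^(−0.0424×1.23) = e^(−0.05215) = 0.9492; e^(−k₂τ) = e^(−2.362) = 0.09427.
C_S = 0.0424×5.99/(1.92−0.0424) × (0.9492−0.09427) = 0.1353×0.8549 = 0.1156 mol/L.

0.116 mol/L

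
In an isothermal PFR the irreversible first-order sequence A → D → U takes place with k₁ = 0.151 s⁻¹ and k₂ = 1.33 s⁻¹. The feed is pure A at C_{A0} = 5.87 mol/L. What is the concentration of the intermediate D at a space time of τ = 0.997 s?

Solving the coupled first-order balances gives C_D(τ) = [k₁/(k₂−k₁)]·C_{A0}·(e^(−k₁τ) − e^(−k₂τ)).
e^(−k₁τ) = e^(−0.151×0.997) = e^(−0.1505) = 0.8602; e^(−k₂τ) = e^(−1.326) = 0.2655.
C_D = 0.151×5.87/(1.33−0.151) × (0.8602−0.2655) = 0.7518×0.5947 = 0.4471 mol/L.

0.447 mol/L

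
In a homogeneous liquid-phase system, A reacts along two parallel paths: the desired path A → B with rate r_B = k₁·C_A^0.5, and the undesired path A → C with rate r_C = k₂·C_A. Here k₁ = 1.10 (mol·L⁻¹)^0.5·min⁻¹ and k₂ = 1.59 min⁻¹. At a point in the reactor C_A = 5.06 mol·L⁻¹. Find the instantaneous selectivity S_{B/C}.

0.308

S_{B/C} = r_B/r_C = (k₁·C_A^0.5)/(k₂·C_A) = (k₁/k₂)·C_A^-0.5.
= (1.10×5.060^0.5) / (1.59×5.060) = 2.474/8.045 = 0.308.
The undesired path is higher order in A, so low C_A (CSTR or dilute feed) favours B.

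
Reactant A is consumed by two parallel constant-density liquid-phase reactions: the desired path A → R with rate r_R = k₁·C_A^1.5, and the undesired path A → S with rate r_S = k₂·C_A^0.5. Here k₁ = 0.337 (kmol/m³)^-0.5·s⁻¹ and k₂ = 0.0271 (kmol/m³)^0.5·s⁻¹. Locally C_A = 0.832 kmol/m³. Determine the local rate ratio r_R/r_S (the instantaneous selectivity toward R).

S_{R/S} = r_R/r_S = (k₁·C_A^1.5)/(k₂·C_A^0.5) = (k₁/k₂)·C_A.
= (0.337×0.8320^1.5) / (0.0271×0.8320^0.5) = 0.2557/0.02472 = 10.3.

10.3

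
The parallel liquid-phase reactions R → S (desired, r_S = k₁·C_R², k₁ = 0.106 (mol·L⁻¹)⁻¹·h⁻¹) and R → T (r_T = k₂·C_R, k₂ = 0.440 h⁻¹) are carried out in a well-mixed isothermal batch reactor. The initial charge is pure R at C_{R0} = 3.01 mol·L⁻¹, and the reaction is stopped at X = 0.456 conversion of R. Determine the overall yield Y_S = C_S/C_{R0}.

0.163

C_R = C_{R0}(1−X) = 1.637 mol·L⁻¹.
Along a PFR/batch, dC_T/dC_R = −r_T/(r_S+r_T) = −k₂/(k₂+k₁·C_R).
Integrating from C_{R0} to C_R: C_T = (0.440/0.106)·ln[(0.440+0.106·3.01)/(0.440+0.106·1.64)] = 4.151·ln(0.7591/0.6136) = 0.8833 mol·L⁻¹.
Then C_S = (C_{R0}−C_R) − C_T = 1.373 − 0.8833 = 0.4893 mol·L⁻¹.
Y_S = C_S/C_{R0} = 0.4893/3.01 = 0.163.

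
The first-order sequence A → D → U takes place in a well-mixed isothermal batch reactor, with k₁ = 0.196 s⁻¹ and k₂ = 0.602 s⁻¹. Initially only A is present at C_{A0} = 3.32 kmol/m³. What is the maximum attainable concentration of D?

At the optimum, C_{D,max}/C_{A0} = (k₁/k₂)^[k₂/(k₂−k₁)].
= (0.196/0.602)^(0.602/(0.602−0.196)) = (0.3256)^(1.483) = 0.1894.
C_{D,max} = 0.1894×3.32 = 0.629 kmol/m³.

0.629 kmol/m³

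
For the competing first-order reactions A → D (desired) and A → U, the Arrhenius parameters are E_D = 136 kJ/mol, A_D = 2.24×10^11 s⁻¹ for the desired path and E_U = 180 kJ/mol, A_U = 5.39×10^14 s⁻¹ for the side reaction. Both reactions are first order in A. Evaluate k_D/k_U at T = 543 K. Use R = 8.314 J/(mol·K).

7.10

k_D/k_U = (A_D/A_U)·exp[−(E_D−E_U)/(RT)] = (A_D/A_U)·exp[(E_U−E_D)/(RT)].
(E_U−E_D)/(RT) = (180−136)×10³/(8.314×543) = 44000/4515 = 9.746.
k_D/k_U = (2.24×10^11/5.39×10^14)·exp(9.746) = 4.156×10^-4 × 17092 = 7.10.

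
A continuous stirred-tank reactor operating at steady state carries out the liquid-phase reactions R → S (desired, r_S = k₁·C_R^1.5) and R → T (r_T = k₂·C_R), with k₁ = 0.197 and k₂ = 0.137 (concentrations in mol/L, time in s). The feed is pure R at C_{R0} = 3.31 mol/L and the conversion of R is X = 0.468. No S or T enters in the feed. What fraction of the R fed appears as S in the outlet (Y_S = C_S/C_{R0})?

0.307

Exit C_R = C_{R0}(1−X) = 3.31×0.532 = 1.761 mol/L.
A CSTR operates uniformly at the exit composition, giving r_S = 0.4603 and r_T = 0.2412 (each k·C_R^n at C_R = 1.761).
Fraction of consumed R going to S: r_S/(r_S+r_T) = 0.6561.
C_S = 0.6561·C_{R0}·X = 0.6561×3.31×0.468 = 1.02 mol/L; Y_S = C_S/C_{R0} = 0.307.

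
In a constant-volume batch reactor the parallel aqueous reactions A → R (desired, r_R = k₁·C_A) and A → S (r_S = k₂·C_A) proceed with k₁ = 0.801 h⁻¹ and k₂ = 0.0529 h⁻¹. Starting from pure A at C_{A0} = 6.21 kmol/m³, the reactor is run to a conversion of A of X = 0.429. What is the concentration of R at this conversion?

C_A = C_{A0}(1−X) = 3.546 kmol/m³.
Both paths are first order in A, so the instantaneous fraction to R is constant: dC_R/d(−C_A) = k₁/(k₁+k₂) = 0.9380.
C_R = 0.9380·(C_{A0}−C_A) = 0.9380×2.664 = 2.50 kmol/m³.

2.50 kmol/m³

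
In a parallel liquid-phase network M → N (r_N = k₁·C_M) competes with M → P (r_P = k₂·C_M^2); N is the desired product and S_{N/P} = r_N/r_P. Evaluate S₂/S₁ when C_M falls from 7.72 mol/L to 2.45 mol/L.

S_{N/P} = (k₁/k₂)·C_M⁻¹, so S₂/S₁ = (C_{M,2}/C_{M,1})⁻¹.
= 7.72/2.45 = 3.15.

3.15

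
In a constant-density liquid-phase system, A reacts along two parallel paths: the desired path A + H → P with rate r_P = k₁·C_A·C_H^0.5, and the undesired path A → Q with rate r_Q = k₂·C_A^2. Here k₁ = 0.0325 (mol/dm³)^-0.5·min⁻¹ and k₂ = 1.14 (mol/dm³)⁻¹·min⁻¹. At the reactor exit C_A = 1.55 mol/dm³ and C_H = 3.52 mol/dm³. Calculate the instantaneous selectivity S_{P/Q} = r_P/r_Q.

S_{P/Q} = r_P/r_Q = (k₁·C_A·C_H^0.5)/(k₂·C_A^2) = (k₁/k₂)·C_A⁻¹·C_H^0.5.
= (0.0325×1.550×3.520^0.5) / (1.14×1.550^2) = 0.09451/2.739 = 0.0345.

0.0345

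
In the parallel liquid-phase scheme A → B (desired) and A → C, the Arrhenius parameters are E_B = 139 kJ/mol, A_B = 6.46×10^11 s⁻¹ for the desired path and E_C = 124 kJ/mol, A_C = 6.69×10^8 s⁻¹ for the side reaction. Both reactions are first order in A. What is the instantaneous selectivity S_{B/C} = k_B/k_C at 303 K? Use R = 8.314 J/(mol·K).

2.51

With equal orders, S_{B/C} = k_B/k_C = (A_B/A_C)·exp[(E_C−E_B)/(RT)].
(E_C−E_B)/(RT) = (124−139)×10³/(8.314×303) = -15000/2519 = -5.954.
k_B/k_C = (6.46×10^11/6.69×10^8)·exp(-5.954) = 965.6 × 0.002594 = 2.51.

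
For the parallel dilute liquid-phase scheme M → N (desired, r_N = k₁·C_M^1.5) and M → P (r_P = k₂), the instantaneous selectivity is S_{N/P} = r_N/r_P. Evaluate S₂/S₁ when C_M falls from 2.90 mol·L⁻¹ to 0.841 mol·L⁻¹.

S_{N/P} = (k₁/k₂)·C_M^1.5, so S₂/S₁ = (C_{M,2}/C_{M,1})^1.5.
= (0.841/2.90)^1.5 = (0.2900)^1.5 = 0.156.
Selectivity toward N falls as C_M falls — high-concentration operation is favoured.

0.156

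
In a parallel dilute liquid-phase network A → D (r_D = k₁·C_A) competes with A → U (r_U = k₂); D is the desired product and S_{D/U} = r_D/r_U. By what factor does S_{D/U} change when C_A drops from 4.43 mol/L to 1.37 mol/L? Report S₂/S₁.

S_{D/U} = (k₁/k₂)·C_A, so S₂/S₁ = (C_{A,2}/C_{A,1}).
= 1.37/4.43 = 0.309.

0.309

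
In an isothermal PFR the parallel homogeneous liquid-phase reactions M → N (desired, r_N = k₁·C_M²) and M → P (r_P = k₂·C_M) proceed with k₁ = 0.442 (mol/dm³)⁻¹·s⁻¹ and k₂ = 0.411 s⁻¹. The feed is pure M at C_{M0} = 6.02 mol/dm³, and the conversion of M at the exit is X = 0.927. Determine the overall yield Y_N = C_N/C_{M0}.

0.676

C_M = C_{M0}(1−X) = 0.4395 mol/dm³.
Along a PFR/batch, dC_P/dC_M = −r_P/(r_N+r_P) = −k₂/(k₂+k₁·C_M).
Integrating from C_{M0} to C_M: C_P = (0.411/0.442)·ln[(0.411+0.442·6.02)/(0.411+0.442·0.439)] = 0.9299·ln(3.072/0.6052) = 1.510 mol/dm³.
Then C_N = (C_{M0}−C_M) − C_P = 5.581 − 1.510 = 4.070 mol/dm³.
Y_N = C_N/C_{M0} = 4.070/6.02 = 0.676.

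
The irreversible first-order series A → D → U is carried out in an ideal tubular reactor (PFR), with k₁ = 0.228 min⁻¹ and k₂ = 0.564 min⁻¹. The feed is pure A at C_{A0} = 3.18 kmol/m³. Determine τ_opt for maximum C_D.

2.70 min

The intermediate peaks when r₁ = r₂, i.e. k₁e^(−k₁τ) = k₂e^(−k₂τ), giving τ_opt = ln(k₂/k₁)/(k₂−k₁).
= ln(0.564/0.228)/(0.564−0.228) = ln(2.474)/0.3360 = 0.9057/0.3360 = 2.70 min.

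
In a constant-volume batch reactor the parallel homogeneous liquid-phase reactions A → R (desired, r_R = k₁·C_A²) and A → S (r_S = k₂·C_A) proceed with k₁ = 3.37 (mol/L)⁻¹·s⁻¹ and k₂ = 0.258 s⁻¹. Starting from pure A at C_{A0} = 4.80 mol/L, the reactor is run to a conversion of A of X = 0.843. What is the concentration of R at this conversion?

C_A = C_{A0}(1−X) = 0.7536 mol/L.
Along a PFR/batch, dC_S/dC_A = −r_S/(r_R+r_S) = −k₂/(k₂+k₁·C_A).
Integrating from C_{A0} to C_A: C_S = (0.258/3.37)·ln[(0.258+3.37·4.80)/(0.258+3.37·0.754)] = 0.07656·ln(16.43/2.798) = 0.1356 mol/L.
Then C_R = (C_{A0}−C_A) − C_S = 4.046 − 0.1356 = 3.911 mol/L.

3.91 mol/L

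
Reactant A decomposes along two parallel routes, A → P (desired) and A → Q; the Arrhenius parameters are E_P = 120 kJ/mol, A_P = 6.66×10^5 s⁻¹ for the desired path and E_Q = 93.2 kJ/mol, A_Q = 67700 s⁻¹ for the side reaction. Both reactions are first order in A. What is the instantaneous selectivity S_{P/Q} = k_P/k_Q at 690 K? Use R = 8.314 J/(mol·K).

0.0920

k_P/k_Q = (A_P/A_Q)·exp[−(E_P−E_Q)/(RT)] = (A_P/A_Q)·exp[(E_Q−E_P)/(RT)].
(E_Q−E_P)/(RT) = (93.2−120)×10³/(8.314×690) = -26800/5737 = -4.672.
k_P/k_Q = (6.66×10^5/67700)·exp(-4.672) = 9.838 × 0.009356 = 0.0920.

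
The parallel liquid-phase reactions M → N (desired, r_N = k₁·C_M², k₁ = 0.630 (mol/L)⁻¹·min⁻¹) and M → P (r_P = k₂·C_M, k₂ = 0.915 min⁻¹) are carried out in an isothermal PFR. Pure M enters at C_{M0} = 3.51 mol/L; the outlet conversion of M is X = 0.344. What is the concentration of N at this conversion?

C_M = C_{M0}(1−X) = 2.303 mol/L.
Along a PFR/batch, dC_P/dC_M = −r_P/(r_N+r_P) = −k₂/(k₂+k₁·C_M).
Integrating from C_{M0} to C_M: C_P = (0.915/0.630)·ln[(0.915+0.630·3.51)/(0.915+0.630·2.30)] = 1.452·ln(3.126/2.366) = 0.4049 mol/L.
Then C_N = (C_{M0}−C_M) − C_P = 1.207 − 0.4049 = 0.8025 mol/L.

0.802 mol/L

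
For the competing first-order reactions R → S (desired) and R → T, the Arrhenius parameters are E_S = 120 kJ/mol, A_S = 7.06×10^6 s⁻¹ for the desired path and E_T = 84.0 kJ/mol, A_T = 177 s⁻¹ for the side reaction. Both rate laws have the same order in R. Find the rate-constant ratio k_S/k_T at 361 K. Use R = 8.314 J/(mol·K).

0.246

Since both paths have the same order in R, the concentration cancels and S_{S/T} = k_S/k_T = (A_S/A_T)·exp[(E_T−E_S)/(RT)].
(E_T−E_S)/(RT) = (84.0−120)×10³/(8.314×361) = -36000/3001 = -11.99.
k_S/k_T = (7.06×10^6/177)·exp(-11.99) = 39887 × 6.178×10^-6 = 0.246.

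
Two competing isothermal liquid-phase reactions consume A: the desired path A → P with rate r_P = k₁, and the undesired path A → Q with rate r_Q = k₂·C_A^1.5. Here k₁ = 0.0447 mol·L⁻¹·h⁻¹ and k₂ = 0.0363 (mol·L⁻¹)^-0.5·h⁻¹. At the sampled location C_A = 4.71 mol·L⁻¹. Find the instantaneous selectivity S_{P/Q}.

S_{P/Q} = r_P/r_Q = (k₁)/(k₂·C_A^1.5) = (k₁/k₂)·C_A^-1.5.
= (0.0447) / (0.0363×4.710^1.5) = 0.04470/0.3711 = 0.120.

0.120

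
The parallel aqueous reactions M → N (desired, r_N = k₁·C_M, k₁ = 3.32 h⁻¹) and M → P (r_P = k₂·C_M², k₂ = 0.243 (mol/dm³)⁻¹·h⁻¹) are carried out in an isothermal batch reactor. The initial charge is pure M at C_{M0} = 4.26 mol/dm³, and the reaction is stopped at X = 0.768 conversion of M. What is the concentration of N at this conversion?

2.75 mol/dm³

C_M = C_{M0}(1−X) = 0.9883 mol/dm³.
Along a PFR/batch, dC_N/dC_M = −r_N/(r_N+r_P) = −k₁/(k₁+k₂·C_M).
Integrating from C_{M0} to C_M: C_N = (3.32/0.243)·ln[(3.32+0.243·4.26)/(3.32+0.243·0.988)] = 13.66·ln(4.355/3.560) = 2.754 mol/dm³.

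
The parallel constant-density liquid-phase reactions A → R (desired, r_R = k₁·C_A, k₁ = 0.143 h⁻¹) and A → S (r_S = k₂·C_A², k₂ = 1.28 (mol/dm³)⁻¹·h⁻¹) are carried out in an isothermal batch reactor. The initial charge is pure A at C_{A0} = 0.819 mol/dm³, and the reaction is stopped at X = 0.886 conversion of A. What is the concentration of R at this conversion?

0.169 mol/dm³

C_A = C_{A0}(1−X) = 0.09337 mol/dm³.
Along a PFR/batch, dC_R/dC_A = −r_R/(r_R+r_S) = −k₁/(k₁+k₂·C_A).
Integrating from C_{A0} to C_A: C_R = (0.143/1.28)·ln[(0.143+1.28·0.819)/(0.143+1.28·0.0934)] = 0.1117·ln(1.191/0.2625) = 0.1690 mol/dm³.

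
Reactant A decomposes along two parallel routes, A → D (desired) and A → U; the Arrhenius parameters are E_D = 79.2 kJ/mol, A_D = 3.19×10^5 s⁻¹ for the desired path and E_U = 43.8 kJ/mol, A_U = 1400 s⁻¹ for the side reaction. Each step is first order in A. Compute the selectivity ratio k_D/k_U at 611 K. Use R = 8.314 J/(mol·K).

k_D/k_U = (A_D/A_U)·exp[−(E_D−E_U)/(RT)] = (A_D/A_U)·exp[(E_U−E_D)/(RT)].
(E_U−E_D)/(RT) = (43.8−79.2)×10³/(8.314×611) = -35400/5080 = -6.969.
k_D/k_U = (3.19×10^5/1400)·exp(-6.969) = 227.9 × 9.409×10^-4 = 0.214.

0.214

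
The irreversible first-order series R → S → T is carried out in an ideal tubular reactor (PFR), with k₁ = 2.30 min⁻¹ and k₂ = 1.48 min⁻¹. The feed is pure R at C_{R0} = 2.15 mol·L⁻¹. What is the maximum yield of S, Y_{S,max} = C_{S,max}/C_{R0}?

Evaluating C_S at τ_opt = ln(k₂/k₁)/(k₂−k₁) gives C_{S,max}/C_{R0} = (k₁/k₂)^[k₂/(k₂−k₁)].
= (2.30/1.48)^(1.48/(1.48−2.30)) = (1.554)^(-1.805) = 0.4513.

0.451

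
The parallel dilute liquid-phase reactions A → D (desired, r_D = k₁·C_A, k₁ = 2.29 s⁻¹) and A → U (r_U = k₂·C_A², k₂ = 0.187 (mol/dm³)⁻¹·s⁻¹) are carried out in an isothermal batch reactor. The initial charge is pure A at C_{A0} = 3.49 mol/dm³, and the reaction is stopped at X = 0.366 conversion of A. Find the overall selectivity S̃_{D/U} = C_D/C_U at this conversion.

4.31

C_A = C_{A0}(1−X) = 2.213 mol/dm³.
Along a PFR/batch, dC_D/dC_A = −r_D/(r_D+r_U) = −k₁/(k₁+k₂·C_A).
Integrating from C_{A0} to C_A: C_D = (2.29/0.187)·ln[(2.29+0.187·3.49)/(2.29+0.187·2.21)] = 12.25·ln(2.943/2.704) = 1.037 mol/dm³.
C_U = (C_{A0}−C_A)−C_D = 0.2406 mol/dm³; S̃_{D/U} = 1.037/0.2406 = 4.31.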